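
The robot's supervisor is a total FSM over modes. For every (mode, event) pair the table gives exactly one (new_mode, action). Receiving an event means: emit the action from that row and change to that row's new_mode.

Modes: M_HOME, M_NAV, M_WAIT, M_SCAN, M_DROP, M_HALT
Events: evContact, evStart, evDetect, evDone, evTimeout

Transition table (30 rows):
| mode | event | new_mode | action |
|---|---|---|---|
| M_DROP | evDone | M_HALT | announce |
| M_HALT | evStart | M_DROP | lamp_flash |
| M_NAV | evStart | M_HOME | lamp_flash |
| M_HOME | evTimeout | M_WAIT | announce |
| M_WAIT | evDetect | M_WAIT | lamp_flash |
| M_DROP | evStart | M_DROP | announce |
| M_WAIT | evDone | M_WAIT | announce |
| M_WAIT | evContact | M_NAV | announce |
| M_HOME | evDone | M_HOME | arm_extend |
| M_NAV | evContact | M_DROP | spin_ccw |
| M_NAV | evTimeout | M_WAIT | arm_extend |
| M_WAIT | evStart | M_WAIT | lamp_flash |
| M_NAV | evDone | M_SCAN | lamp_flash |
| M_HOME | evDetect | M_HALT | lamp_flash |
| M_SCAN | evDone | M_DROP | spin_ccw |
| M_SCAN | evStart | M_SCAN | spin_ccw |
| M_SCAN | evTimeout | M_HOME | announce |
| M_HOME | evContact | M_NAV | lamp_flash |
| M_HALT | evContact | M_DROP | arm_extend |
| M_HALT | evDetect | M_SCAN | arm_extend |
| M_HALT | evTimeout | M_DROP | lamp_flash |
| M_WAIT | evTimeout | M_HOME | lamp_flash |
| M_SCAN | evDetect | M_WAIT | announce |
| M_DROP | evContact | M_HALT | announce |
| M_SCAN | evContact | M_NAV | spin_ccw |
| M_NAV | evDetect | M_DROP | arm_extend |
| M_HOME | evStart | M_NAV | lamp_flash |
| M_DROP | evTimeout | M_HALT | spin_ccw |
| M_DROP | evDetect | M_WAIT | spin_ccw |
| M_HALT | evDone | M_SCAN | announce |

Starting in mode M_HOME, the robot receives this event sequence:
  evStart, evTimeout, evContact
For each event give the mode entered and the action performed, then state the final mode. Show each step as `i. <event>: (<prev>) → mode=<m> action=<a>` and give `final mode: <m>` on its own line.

1. evStart: (M_HOME) → mode=M_NAV action=lamp_flash
2. evTimeout: (M_NAV) → mode=M_WAIT action=arm_extend
3. evContact: (M_WAIT) → mode=M_NAV action=announce

final mode: M_NAV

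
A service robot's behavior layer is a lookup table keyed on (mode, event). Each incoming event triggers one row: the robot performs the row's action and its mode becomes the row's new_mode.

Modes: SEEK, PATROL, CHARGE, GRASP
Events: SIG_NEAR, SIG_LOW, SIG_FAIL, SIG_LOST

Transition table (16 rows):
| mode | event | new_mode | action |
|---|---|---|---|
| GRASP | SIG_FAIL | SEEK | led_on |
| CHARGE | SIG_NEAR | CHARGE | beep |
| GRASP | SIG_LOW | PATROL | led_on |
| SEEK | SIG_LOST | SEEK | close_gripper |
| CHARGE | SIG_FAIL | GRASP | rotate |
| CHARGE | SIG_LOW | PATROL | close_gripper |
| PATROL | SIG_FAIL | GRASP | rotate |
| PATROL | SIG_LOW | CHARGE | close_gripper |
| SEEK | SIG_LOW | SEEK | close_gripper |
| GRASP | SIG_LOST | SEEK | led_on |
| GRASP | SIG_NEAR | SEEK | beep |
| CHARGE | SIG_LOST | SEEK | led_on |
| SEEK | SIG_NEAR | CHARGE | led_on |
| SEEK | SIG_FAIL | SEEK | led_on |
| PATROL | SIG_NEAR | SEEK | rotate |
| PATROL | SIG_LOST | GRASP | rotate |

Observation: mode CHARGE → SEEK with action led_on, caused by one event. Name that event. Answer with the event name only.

SIG_LOST

try SIG_NEAR: (CHARGE, SIG_NEAR) → (CHARGE, beep)
try SIG_LOW: (CHARGE, SIG_LOW) → (PATROL, close_gripper)
try SIG_FAIL: (CHARGE, SIG_FAIL) → (GRASP, rotate)
try SIG_LOST: (CHARGE, SIG_LOST) → (SEEK, led_on)  ← matches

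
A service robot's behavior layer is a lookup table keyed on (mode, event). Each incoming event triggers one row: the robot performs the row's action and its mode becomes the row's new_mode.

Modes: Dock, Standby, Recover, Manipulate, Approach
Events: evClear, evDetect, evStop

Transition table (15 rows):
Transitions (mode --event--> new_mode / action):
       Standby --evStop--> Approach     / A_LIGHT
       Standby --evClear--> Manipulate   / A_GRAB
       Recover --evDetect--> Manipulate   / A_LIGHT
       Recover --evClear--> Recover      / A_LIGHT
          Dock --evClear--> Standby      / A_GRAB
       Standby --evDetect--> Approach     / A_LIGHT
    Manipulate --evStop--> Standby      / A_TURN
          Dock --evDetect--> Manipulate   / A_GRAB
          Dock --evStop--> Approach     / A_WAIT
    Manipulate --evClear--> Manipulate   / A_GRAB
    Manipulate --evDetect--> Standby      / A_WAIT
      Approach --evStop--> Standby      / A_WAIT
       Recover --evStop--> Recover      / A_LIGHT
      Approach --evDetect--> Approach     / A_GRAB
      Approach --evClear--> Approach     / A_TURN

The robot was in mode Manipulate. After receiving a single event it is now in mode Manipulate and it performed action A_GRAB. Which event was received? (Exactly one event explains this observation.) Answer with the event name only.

try evClear: (Manipulate, evClear) → (Manipulate, A_GRAB)  ← matches
try evDetect: (Manipulate, evDetect) → (Standby, A_WAIT)
try evStop: (Manipulate, evStop) → (Standby, A_TURN)

evClear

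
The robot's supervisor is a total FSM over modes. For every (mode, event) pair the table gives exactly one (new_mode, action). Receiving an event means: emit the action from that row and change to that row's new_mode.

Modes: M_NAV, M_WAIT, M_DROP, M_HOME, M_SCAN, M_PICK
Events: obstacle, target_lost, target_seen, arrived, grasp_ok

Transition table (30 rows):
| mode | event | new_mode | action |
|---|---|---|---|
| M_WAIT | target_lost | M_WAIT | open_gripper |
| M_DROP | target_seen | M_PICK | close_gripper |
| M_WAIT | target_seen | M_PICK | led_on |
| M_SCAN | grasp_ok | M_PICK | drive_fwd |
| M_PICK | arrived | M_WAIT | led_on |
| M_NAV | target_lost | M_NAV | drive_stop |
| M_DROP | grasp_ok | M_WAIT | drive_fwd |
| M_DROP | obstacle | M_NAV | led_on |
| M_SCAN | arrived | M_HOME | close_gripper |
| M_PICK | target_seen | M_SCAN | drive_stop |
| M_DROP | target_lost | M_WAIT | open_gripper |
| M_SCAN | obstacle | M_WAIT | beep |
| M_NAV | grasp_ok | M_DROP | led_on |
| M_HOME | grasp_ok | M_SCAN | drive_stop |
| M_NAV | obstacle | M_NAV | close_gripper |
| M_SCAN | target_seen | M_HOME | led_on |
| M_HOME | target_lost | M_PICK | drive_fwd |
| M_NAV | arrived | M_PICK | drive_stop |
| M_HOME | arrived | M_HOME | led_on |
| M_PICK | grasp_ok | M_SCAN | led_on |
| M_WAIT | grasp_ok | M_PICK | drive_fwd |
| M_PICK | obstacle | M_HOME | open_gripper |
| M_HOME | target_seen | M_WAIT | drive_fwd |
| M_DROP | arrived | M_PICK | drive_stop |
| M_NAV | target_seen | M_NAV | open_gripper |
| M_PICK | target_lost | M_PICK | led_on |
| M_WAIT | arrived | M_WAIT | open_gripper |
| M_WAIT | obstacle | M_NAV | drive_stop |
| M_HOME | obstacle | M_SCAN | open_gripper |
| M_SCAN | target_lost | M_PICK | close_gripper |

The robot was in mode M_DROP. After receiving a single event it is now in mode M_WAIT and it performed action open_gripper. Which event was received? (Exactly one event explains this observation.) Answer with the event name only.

target_lost

try obstacle: (M_DROP, obstacle) → (M_NAV, led_on)
try target_lost: (M_DROP, target_lost) → (M_WAIT, open_gripper)  ← matches
try target_seen: (M_DROP, target_seen) → (M_PICK, close_gripper)
try arrived: (M_DROP, arrived) → (M_PICK, drive_stop)
try grasp_ok: (M_DROP, grasp_ok) → (M_WAIT, drive_fwd)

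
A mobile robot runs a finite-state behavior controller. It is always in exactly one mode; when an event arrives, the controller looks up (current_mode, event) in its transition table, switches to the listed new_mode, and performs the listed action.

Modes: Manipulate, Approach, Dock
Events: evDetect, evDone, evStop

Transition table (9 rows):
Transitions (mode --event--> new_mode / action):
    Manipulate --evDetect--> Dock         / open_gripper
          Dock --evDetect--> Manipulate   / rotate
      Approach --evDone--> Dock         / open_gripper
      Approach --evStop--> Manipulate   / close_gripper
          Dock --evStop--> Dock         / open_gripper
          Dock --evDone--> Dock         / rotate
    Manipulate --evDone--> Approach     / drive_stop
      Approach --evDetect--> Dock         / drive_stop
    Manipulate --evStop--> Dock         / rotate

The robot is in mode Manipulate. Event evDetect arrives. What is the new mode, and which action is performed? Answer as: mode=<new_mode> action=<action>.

current mode = Manipulate; filter table to that mode:
  (Manipulate, evDetect) → (Dock, open_gripper)  ← event matches
  (Manipulate, evDone) → (Approach, drive_stop)
  (Manipulate, evStop) → (Dock, rotate)
event = evDetect selects (Dock, open_gripper)

mode=Dock action=open_gripper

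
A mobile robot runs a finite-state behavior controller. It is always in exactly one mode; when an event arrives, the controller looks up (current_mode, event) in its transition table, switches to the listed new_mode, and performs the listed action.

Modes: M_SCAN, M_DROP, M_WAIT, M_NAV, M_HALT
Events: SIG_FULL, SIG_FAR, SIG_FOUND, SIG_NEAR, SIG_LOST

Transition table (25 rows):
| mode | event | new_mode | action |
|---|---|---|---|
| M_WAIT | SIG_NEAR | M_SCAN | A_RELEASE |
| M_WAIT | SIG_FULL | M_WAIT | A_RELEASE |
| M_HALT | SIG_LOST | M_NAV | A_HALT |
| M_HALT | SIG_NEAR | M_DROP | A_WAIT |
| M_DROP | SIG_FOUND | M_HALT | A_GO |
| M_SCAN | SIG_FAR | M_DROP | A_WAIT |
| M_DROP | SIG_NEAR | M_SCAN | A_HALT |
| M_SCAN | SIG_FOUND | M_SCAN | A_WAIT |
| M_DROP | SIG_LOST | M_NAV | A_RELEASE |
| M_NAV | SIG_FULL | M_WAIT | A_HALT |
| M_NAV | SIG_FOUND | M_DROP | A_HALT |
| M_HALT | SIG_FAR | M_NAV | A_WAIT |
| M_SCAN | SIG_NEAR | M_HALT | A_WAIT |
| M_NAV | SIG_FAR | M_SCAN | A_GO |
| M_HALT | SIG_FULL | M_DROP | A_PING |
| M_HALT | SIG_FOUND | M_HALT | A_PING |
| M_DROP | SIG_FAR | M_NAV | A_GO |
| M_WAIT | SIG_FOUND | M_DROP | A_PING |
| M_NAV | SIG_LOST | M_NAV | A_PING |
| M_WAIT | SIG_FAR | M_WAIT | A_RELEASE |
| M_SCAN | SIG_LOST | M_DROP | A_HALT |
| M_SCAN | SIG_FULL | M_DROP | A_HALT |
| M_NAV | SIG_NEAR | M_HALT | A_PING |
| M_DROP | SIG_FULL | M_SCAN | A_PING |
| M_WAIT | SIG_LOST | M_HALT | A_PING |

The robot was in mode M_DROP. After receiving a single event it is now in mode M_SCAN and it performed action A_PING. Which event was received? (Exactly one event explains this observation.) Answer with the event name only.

try SIG_FULL: (M_DROP, SIG_FULL) → (M_SCAN, A_PING)  ← matches
try SIG_FAR: (M_DROP, SIG_FAR) → (M_NAV, A_GO)
try SIG_FOUND: (M_DROP, SIG_FOUND) → (M_HALT, A_GO)
try SIG_NEAR: (M_DROP, SIG_NEAR) → (M_SCAN, A_HALT)
try SIG_LOST: (M_DROP, SIG_LOST) → (M_NAV, A_RELEASE)

SIG_FULL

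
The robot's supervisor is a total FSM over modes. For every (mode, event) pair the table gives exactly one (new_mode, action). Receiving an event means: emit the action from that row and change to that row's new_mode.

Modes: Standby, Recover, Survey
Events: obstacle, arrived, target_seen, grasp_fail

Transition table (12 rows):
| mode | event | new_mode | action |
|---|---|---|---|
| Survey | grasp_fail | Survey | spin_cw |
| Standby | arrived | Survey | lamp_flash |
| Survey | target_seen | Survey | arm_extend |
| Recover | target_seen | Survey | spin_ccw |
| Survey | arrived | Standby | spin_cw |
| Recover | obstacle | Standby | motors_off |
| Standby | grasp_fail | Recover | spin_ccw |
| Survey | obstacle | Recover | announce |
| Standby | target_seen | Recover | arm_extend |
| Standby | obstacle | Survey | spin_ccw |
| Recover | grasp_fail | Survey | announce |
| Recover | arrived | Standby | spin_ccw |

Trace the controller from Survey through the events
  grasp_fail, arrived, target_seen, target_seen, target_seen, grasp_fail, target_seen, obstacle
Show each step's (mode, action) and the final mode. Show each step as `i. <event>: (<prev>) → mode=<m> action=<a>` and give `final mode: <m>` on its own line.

1. grasp_fail: (Survey) → mode=Survey action=spin_cw
2. arrived: (Survey) → mode=Standby action=spin_cw
3. target_seen: (Standby) → mode=Recover action=arm_extend
4. target_seen: (Recover) → mode=Survey action=spin_ccw
5. target_seen: (Survey) → mode=Survey action=arm_extend
6. grasp_fail: (Survey) → mode=Survey action=spin_cw
7. target_seen: (Survey) → mode=Survey action=arm_extend
8. obstacle: (Survey) → mode=Recover action=announce

final mode: Recover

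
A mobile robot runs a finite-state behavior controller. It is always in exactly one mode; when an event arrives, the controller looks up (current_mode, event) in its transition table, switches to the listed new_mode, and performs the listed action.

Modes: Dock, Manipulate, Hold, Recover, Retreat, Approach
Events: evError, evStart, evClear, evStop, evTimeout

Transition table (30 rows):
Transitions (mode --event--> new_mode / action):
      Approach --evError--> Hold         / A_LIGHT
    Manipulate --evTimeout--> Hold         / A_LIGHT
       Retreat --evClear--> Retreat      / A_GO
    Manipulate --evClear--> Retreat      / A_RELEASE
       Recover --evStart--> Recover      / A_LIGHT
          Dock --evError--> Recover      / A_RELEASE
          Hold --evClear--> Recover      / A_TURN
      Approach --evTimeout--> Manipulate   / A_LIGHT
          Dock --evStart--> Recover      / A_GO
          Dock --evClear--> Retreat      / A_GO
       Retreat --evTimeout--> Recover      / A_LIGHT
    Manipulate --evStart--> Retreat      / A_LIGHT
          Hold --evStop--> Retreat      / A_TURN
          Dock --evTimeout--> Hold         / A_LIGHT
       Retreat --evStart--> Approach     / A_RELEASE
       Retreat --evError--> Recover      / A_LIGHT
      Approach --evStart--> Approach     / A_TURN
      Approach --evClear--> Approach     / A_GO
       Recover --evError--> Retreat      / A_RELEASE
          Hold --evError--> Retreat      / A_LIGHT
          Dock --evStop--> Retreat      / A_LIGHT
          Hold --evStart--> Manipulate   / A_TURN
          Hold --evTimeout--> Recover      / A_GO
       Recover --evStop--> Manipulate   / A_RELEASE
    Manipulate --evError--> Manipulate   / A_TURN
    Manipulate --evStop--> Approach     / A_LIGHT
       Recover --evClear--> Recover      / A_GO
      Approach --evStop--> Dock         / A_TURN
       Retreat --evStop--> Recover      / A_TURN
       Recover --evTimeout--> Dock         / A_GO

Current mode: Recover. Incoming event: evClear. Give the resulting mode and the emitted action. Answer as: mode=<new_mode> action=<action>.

mode=Recover action=A_GO

current mode = Recover; filter table to that mode:
  (Recover, evStart) → (Recover, A_LIGHT)
  (Recover, evError) → (Retreat, A_RELEASE)
  (Recover, evStop) → (Manipulate, A_RELEASE)
  (Recover, evClear) → (Recover, A_GO)  ← event matches
  (Recover, evTimeout) → (Dock, A_GO)
event = evClear selects (Recover, A_GO)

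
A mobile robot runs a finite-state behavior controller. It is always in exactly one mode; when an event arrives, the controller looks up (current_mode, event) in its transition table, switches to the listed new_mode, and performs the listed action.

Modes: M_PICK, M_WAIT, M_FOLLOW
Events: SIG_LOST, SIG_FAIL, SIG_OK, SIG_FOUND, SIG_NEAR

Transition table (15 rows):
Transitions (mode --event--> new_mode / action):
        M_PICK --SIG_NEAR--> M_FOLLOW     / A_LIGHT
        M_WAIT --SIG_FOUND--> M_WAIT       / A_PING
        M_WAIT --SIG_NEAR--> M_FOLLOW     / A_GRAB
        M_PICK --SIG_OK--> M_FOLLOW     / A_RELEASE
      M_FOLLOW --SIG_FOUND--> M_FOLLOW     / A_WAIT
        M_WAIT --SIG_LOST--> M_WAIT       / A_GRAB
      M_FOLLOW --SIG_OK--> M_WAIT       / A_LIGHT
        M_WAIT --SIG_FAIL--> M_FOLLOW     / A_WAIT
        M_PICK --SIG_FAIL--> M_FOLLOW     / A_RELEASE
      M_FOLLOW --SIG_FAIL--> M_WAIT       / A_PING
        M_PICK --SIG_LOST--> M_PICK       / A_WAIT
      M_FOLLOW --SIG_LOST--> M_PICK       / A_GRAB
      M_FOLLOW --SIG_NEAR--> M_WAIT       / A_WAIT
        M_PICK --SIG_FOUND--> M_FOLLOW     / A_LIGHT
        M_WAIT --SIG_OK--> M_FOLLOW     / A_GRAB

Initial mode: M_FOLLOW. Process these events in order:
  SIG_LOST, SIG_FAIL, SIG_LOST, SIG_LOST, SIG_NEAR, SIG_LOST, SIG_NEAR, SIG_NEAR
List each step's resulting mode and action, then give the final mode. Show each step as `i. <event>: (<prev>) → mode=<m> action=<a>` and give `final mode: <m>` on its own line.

1. SIG_LOST: (M_FOLLOW) → mode=M_PICK action=A_GRAB
2. SIG_FAIL: (M_PICK) → mode=M_FOLLOW action=A_RELEASE
3. SIG_LOST: (M_FOLLOW) → mode=M_PICK action=A_GRAB
4. SIG_LOST: (M_PICK) → mode=M_PICK action=A_WAIT
5. SIG_NEAR: (M_PICK) → mode=M_FOLLOW action=A_LIGHT
6. SIG_LOST: (M_FOLLOW) → mode=M_PICK action=A_GRAB
7. SIG_NEAR: (M_PICK) → mode=M_FOLLOW action=A_LIGHT
8. SIG_NEAR: (M_FOLLOW) → mode=M_WAIT action=A_WAIT

final mode: M_WAIT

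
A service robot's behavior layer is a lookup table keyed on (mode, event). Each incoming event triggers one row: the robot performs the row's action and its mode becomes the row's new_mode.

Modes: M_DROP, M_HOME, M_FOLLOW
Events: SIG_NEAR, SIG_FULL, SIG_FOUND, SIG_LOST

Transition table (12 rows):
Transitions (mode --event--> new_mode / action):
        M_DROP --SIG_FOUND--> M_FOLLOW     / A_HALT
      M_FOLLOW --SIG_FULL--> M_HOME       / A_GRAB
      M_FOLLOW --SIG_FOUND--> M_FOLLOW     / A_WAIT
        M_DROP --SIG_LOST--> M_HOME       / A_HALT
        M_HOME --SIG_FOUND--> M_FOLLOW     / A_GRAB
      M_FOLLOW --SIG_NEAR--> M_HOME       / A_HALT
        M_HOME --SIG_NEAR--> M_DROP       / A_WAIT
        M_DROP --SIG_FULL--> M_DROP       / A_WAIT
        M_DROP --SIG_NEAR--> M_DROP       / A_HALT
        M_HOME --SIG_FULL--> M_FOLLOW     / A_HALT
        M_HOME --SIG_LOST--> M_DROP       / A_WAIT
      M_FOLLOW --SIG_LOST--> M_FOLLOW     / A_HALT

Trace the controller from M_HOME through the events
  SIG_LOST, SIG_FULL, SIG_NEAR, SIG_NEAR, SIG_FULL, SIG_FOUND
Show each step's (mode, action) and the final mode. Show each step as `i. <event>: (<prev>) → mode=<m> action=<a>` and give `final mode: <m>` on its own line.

final mode: M_FOLLOW

1. SIG_LOST: (M_HOME) → mode=M_DROP action=A_WAIT
2. SIG_FULL: (M_DROP) → mode=M_DROP action=A_WAIT
3. SIG_NEAR: (M_DROP) → mode=M_DROP action=A_HALT
4. SIG_NEAR: (M_DROP) → mode=M_DROP action=A_HALT
5. SIG_FULL: (M_DROP) → mode=M_DROP action=A_WAIT
6. SIG_FOUND: (M_DROP) → mode=M_FOLLOW action=A_HALT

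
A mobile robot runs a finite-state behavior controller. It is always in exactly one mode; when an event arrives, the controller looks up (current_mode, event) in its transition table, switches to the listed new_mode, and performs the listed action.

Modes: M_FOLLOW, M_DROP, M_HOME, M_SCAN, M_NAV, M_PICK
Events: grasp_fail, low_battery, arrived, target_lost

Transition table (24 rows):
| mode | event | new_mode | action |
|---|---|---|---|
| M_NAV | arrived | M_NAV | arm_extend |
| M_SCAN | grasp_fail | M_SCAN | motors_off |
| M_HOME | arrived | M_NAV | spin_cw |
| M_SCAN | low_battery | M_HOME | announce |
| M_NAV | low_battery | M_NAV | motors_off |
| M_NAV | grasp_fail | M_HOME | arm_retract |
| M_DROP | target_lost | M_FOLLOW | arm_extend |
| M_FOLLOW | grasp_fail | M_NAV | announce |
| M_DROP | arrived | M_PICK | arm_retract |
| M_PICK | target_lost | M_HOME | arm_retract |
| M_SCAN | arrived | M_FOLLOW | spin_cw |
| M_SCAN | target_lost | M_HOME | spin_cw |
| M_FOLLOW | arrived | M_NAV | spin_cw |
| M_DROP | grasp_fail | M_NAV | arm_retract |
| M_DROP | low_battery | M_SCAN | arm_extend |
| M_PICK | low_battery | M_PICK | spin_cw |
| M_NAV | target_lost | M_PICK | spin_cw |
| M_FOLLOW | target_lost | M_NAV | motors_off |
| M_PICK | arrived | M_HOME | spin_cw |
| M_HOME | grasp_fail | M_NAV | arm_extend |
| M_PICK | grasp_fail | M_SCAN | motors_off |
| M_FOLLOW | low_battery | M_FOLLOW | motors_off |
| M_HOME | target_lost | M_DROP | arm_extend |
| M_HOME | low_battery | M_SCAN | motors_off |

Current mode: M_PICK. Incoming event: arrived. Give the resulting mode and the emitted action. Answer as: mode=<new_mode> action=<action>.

current mode = M_PICK; filter table to that mode:
  (M_PICK, target_lost) → (M_HOME, arm_retract)
  (M_PICK, low_battery) → (M_PICK, spin_cw)
  (M_PICK, arrived) → (M_HOME, spin_cw)  ← event matches
  (M_PICK, grasp_fail) → (M_SCAN, motors_off)
event = arrived selects (M_HOME, spin_cw)

mode=M_HOME action=spin_cw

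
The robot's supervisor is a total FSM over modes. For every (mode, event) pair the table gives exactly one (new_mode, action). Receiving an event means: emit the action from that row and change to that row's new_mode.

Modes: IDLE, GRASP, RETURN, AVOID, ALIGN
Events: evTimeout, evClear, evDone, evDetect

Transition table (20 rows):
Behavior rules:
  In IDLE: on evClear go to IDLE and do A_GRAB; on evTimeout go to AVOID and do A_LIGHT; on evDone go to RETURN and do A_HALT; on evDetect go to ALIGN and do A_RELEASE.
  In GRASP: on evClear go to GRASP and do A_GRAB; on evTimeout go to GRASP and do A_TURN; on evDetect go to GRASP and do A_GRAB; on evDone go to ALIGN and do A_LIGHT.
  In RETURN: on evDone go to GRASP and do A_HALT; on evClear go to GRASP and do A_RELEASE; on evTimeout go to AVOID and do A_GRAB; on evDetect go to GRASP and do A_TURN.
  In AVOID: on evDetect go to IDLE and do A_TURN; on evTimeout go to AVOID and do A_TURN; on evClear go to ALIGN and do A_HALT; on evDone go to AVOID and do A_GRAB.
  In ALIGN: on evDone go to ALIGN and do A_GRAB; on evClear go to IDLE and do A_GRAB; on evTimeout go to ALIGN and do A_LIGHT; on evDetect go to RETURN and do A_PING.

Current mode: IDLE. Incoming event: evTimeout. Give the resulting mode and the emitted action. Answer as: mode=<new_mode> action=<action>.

mode=AVOID action=A_LIGHT

current mode = IDLE; filter table to that mode:
  (IDLE, evClear) → (IDLE, A_GRAB)
  (IDLE, evTimeout) → (AVOID, A_LIGHT)  ← event matches
  (IDLE, evDone) → (RETURN, A_HALT)
  (IDLE, evDetect) → (ALIGN, A_RELEASE)
event = evTimeout selects (AVOID, A_LIGHT)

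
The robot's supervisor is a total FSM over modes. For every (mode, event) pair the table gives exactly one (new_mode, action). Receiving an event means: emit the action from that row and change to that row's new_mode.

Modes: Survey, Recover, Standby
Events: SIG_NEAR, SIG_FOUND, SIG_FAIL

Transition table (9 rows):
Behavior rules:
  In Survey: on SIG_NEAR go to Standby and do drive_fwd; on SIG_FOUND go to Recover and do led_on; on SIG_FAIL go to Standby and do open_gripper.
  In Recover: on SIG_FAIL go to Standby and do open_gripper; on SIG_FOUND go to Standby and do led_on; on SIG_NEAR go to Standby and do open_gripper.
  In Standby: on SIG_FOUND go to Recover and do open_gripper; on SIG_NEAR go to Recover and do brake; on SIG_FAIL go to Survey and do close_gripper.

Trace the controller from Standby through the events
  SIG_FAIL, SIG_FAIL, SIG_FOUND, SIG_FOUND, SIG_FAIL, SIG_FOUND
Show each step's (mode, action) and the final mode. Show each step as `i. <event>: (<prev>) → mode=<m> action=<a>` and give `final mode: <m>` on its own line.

1. SIG_FAIL: (Standby) → mode=Survey action=close_gripper
2. SIG_FAIL: (Survey) → mode=Standby action=open_gripper
3. SIG_FOUND: (Standby) → mode=Recover action=open_gripper
4. SIG_FOUND: (Recover) → mode=Standby action=led_on
5. SIG_FAIL: (Standby) → mode=Survey action=close_gripper
6. SIG_FOUND: (Survey) → mode=Recover action=led_on

final mode: Recover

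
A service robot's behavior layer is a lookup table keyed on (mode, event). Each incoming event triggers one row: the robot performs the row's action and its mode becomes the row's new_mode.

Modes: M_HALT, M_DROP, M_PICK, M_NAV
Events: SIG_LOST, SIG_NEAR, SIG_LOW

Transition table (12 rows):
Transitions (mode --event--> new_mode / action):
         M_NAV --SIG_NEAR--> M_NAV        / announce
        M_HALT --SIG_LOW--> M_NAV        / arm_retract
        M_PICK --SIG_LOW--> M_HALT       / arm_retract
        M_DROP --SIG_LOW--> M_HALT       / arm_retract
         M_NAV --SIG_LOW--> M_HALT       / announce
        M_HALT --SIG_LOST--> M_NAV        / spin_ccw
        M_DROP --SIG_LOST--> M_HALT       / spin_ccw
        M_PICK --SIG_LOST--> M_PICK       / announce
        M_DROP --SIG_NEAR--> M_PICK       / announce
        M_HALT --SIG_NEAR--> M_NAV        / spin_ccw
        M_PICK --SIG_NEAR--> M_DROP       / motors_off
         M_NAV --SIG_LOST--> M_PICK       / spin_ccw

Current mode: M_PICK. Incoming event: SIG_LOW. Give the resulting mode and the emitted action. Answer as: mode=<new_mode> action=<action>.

mode=M_HALT action=arm_retract

current mode = M_PICK; filter table to that mode:
  (M_PICK, SIG_LOW) → (M_HALT, arm_retract)  ← event matches
  (M_PICK, SIG_LOST) → (M_PICK, announce)
  (M_PICK, SIG_NEAR) → (M_DROP, motors_off)
event = SIG_LOW selects (M_HALT, arm_retract)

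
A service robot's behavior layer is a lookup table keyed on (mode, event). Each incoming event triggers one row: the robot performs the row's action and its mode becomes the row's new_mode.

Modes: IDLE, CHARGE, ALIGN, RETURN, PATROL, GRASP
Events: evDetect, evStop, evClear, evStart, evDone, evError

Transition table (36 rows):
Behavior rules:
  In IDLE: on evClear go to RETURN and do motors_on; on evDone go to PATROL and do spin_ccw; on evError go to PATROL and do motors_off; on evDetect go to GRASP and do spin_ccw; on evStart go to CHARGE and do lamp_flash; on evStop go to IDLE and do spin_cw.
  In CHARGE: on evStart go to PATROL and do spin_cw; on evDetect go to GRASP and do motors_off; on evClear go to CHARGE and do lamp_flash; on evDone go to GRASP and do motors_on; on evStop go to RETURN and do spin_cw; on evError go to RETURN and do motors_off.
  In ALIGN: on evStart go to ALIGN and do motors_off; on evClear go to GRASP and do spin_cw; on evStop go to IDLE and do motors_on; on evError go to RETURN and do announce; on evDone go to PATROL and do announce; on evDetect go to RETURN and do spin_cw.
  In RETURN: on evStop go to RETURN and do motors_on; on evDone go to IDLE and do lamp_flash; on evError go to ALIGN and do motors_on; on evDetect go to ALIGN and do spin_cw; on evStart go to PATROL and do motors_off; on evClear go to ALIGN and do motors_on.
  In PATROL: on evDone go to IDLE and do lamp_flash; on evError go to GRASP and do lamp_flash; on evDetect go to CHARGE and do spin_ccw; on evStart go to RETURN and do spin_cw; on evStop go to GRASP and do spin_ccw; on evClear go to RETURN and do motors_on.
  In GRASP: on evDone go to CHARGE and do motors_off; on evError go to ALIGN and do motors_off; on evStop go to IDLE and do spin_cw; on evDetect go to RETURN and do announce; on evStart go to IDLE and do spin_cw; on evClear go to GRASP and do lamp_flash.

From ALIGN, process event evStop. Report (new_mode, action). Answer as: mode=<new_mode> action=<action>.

mode=IDLE action=motors_on

current mode = ALIGN; filter table to that mode:
  (ALIGN, evStart) → (ALIGN, motors_off)
  (ALIGN, evClear) → (GRASP, spin_cw)
  (ALIGN, evStop) → (IDLE, motors_on)  ← event matches
  (ALIGN, evError) → (RETURN, announce)
  (ALIGN, evDone) → (PATROL, announce)
  (ALIGN, evDetect) → (RETURN, spin_cw)
event = evStop selects (IDLE, motors_on)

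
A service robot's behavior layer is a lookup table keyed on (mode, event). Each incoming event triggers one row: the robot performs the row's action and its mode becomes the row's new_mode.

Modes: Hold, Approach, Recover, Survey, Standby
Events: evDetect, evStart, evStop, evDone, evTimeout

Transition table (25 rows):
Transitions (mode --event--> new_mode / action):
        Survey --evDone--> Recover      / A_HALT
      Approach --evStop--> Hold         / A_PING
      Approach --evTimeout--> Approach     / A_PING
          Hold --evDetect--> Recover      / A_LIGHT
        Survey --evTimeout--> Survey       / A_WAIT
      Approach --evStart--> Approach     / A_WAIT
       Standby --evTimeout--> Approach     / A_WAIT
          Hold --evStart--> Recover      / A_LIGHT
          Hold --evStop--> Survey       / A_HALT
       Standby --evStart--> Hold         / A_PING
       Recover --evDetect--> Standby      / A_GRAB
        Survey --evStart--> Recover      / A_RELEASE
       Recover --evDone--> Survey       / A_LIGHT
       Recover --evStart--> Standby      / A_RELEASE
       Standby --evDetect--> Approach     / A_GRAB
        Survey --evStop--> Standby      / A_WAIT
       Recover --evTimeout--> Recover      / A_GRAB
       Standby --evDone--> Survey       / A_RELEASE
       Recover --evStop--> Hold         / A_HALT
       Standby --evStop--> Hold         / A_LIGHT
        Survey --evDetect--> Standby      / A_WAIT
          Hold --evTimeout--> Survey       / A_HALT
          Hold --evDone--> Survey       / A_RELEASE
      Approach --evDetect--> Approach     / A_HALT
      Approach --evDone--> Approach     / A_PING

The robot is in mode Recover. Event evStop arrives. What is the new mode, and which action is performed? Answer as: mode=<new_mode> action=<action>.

mode=Hold action=A_HALT

current mode = Recover; filter table to that mode:
  (Recover, evDetect) → (Standby, A_GRAB)
  (Recover, evDone) → (Survey, A_LIGHT)
  (Recover, evStart) → (Standby, A_RELEASE)
  (Recover, evTimeout) → (Recover, A_GRAB)
  (Recover, evStop) → (Hold, A_HALT)  ← event matches
event = evStop selects (Hold, A_HALT)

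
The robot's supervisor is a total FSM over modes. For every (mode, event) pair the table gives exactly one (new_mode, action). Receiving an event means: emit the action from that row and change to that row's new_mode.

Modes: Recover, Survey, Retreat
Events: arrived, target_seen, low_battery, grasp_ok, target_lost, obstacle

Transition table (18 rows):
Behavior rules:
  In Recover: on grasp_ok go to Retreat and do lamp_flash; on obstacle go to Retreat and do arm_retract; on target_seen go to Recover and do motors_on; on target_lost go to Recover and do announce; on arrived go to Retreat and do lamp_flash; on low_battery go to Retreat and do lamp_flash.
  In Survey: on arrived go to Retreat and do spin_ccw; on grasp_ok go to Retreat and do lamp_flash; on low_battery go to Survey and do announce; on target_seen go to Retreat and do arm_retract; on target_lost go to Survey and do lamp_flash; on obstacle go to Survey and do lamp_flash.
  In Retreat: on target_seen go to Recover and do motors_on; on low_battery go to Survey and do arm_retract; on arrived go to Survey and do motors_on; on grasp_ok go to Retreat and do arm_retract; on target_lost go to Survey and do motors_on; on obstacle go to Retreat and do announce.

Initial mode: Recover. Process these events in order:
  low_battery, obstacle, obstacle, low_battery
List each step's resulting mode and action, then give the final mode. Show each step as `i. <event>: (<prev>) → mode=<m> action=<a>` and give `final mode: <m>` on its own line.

1. low_battery: (Recover) → mode=Retreat action=lamp_flash
2. obstacle: (Retreat) → mode=Retreat action=announce
3. obstacle: (Retreat) → mode=Retreat action=announce
4. low_battery: (Retreat) → mode=Survey action=arm_retract

final mode: Survey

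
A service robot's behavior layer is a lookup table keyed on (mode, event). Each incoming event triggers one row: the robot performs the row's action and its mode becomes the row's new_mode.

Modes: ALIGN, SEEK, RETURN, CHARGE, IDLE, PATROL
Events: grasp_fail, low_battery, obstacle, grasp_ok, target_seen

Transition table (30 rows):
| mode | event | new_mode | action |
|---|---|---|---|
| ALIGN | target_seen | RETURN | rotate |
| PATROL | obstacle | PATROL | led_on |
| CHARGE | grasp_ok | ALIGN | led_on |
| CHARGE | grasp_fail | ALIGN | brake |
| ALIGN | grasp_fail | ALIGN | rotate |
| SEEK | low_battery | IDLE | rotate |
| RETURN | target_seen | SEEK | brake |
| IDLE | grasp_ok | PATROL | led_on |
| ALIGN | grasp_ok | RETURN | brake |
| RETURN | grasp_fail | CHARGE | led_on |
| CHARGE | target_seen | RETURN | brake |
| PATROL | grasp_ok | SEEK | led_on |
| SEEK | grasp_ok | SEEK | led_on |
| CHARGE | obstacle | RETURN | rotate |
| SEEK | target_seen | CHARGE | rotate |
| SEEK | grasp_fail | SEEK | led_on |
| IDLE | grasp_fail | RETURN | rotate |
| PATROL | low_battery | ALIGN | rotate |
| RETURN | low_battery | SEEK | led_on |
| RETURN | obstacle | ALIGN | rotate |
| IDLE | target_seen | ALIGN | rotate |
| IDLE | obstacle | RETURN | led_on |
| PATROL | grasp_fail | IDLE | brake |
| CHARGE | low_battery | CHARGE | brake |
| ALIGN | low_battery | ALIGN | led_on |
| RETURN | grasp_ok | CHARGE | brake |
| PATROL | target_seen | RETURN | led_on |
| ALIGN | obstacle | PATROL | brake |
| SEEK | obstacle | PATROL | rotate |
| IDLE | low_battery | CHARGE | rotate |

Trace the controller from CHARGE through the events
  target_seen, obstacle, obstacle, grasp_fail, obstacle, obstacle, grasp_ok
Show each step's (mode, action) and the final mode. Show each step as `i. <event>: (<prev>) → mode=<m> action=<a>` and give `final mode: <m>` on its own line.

1. target_seen: (CHARGE) → mode=RETURN action=brake
2. obstacle: (RETURN) → mode=ALIGN action=rotate
3. obstacle: (ALIGN) → mode=PATROL action=brake
4. grasp_fail: (PATROL) → mode=IDLE action=brake
5. obstacle: (IDLE) → mode=RETURN action=led_on
6. obstacle: (RETURN) → mode=ALIGN action=rotate
7. grasp_ok: (ALIGN) → mode=RETURN action=brake

final mode: RETURN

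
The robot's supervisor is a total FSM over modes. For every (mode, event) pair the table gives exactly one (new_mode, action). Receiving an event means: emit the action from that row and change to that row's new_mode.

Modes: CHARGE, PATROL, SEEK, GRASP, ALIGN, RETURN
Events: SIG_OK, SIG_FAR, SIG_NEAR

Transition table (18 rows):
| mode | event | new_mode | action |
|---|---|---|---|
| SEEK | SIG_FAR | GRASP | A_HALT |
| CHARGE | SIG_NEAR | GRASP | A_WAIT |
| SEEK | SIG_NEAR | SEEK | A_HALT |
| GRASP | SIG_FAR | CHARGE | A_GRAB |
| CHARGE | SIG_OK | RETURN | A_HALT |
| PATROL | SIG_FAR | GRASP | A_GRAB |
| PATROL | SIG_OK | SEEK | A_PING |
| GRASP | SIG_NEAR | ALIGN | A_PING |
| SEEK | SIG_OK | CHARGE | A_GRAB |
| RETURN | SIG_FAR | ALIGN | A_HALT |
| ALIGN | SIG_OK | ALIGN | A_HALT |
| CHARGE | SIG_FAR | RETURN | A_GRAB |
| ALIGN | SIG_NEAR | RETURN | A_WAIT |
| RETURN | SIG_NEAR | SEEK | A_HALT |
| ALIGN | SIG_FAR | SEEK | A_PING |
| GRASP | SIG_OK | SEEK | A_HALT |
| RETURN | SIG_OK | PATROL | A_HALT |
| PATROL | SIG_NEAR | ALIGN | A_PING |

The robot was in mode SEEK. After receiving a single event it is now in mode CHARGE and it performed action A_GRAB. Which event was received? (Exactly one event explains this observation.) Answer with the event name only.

SIG_OK

try SIG_OK: (SEEK, SIG_OK) → (CHARGE, A_GRAB)  ← matches
try SIG_FAR: (SEEK, SIG_FAR) → (GRASP, A_HALT)
try SIG_NEAR: (SEEK, SIG_NEAR) → (SEEK, A_HALT)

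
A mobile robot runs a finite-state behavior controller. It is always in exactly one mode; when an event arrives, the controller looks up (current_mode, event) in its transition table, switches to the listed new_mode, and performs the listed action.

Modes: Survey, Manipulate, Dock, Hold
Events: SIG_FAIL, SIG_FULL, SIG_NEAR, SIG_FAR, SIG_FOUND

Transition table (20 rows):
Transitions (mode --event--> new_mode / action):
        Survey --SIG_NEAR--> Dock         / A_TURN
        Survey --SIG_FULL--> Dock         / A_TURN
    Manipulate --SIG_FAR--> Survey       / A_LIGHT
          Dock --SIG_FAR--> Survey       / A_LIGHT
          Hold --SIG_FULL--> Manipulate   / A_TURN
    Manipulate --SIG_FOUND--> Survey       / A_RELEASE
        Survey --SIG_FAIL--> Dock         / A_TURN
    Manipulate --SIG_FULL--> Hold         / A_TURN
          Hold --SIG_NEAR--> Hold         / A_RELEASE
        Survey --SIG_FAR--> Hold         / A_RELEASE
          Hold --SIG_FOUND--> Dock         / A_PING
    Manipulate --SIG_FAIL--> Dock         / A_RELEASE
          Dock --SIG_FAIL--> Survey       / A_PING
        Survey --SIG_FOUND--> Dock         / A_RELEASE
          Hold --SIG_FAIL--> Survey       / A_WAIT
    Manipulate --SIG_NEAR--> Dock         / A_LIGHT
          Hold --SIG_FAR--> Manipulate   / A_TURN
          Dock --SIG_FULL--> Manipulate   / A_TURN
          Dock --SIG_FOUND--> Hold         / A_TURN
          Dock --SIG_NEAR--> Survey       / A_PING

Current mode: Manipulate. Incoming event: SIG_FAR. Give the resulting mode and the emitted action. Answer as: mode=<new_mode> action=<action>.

mode=Survey action=A_LIGHT

current mode = Manipulate; filter table to that mode:
  (Manipulate, SIG_FAR) → (Survey, A_LIGHT)  ← event matches
  (Manipulate, SIG_FOUND) → (Survey, A_RELEASE)
  (Manipulate, SIG_FULL) → (Hold, A_TURN)
  (Manipulate, SIG_FAIL) → (Dock, A_RELEASE)
  (Manipulate, SIG_NEAR) → (Dock, A_LIGHT)
event = SIG_FAR selects (Survey, A_LIGHT)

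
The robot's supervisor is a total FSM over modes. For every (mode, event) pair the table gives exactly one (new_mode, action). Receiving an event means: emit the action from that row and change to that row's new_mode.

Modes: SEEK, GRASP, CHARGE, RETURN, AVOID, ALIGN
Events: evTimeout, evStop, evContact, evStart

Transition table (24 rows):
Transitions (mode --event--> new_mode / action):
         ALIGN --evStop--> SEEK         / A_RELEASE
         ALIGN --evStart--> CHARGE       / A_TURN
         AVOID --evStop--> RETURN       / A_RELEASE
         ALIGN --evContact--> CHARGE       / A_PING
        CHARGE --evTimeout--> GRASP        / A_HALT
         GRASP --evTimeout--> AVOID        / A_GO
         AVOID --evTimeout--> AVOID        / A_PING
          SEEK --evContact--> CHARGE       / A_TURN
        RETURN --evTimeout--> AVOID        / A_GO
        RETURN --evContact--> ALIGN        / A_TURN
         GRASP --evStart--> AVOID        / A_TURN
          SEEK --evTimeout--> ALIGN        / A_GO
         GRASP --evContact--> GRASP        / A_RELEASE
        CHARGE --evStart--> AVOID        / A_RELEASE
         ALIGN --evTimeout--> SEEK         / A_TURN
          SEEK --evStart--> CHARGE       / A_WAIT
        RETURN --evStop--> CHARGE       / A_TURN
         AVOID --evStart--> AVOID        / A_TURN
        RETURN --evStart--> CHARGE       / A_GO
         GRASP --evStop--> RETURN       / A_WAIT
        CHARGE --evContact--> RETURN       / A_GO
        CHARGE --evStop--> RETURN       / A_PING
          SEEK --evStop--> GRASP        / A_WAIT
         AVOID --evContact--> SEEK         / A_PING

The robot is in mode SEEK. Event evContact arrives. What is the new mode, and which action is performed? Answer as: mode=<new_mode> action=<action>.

current mode = SEEK; filter table to that mode:
  (SEEK, evContact) → (CHARGE, A_TURN)  ← event matches
  (SEEK, evTimeout) → (ALIGN, A_GO)
  (SEEK, evStart) → (CHARGE, A_WAIT)
  (SEEK, evStop) → (GRASP, A_WAIT)
event = evContact selects (CHARGE, A_TURN)

mode=CHARGE action=A_TURN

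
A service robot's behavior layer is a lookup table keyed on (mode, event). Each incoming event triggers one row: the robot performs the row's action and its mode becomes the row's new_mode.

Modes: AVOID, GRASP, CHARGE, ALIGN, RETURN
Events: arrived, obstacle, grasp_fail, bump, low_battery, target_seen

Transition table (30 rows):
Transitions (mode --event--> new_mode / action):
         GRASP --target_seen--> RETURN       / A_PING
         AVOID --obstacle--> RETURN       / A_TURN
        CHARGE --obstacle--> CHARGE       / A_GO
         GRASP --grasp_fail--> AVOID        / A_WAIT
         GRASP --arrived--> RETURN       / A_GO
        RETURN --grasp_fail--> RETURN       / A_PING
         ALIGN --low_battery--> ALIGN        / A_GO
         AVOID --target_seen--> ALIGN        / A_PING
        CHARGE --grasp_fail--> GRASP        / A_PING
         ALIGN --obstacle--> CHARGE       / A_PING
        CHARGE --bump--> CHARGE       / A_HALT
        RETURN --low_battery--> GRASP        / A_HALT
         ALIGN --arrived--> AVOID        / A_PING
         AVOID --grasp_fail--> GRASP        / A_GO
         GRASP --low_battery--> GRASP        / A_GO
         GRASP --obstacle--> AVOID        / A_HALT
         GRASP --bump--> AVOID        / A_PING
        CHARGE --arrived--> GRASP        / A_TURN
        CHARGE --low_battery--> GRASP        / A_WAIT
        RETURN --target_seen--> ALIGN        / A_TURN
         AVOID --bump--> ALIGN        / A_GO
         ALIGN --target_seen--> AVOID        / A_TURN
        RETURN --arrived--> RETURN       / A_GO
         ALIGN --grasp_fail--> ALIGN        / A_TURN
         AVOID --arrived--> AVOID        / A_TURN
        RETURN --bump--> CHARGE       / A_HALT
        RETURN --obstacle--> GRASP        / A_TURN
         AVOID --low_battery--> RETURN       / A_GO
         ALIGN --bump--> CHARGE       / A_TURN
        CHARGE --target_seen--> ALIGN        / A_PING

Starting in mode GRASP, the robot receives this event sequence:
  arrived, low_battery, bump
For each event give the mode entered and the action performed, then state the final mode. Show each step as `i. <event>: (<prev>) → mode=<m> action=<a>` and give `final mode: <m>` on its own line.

1. arrived: (GRASP) → mode=RETURN action=A_GO
2. low_battery: (RETURN) → mode=GRASP action=A_HALT
3. bump: (GRASP) → mode=AVOID action=A_PING

final mode: AVOID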